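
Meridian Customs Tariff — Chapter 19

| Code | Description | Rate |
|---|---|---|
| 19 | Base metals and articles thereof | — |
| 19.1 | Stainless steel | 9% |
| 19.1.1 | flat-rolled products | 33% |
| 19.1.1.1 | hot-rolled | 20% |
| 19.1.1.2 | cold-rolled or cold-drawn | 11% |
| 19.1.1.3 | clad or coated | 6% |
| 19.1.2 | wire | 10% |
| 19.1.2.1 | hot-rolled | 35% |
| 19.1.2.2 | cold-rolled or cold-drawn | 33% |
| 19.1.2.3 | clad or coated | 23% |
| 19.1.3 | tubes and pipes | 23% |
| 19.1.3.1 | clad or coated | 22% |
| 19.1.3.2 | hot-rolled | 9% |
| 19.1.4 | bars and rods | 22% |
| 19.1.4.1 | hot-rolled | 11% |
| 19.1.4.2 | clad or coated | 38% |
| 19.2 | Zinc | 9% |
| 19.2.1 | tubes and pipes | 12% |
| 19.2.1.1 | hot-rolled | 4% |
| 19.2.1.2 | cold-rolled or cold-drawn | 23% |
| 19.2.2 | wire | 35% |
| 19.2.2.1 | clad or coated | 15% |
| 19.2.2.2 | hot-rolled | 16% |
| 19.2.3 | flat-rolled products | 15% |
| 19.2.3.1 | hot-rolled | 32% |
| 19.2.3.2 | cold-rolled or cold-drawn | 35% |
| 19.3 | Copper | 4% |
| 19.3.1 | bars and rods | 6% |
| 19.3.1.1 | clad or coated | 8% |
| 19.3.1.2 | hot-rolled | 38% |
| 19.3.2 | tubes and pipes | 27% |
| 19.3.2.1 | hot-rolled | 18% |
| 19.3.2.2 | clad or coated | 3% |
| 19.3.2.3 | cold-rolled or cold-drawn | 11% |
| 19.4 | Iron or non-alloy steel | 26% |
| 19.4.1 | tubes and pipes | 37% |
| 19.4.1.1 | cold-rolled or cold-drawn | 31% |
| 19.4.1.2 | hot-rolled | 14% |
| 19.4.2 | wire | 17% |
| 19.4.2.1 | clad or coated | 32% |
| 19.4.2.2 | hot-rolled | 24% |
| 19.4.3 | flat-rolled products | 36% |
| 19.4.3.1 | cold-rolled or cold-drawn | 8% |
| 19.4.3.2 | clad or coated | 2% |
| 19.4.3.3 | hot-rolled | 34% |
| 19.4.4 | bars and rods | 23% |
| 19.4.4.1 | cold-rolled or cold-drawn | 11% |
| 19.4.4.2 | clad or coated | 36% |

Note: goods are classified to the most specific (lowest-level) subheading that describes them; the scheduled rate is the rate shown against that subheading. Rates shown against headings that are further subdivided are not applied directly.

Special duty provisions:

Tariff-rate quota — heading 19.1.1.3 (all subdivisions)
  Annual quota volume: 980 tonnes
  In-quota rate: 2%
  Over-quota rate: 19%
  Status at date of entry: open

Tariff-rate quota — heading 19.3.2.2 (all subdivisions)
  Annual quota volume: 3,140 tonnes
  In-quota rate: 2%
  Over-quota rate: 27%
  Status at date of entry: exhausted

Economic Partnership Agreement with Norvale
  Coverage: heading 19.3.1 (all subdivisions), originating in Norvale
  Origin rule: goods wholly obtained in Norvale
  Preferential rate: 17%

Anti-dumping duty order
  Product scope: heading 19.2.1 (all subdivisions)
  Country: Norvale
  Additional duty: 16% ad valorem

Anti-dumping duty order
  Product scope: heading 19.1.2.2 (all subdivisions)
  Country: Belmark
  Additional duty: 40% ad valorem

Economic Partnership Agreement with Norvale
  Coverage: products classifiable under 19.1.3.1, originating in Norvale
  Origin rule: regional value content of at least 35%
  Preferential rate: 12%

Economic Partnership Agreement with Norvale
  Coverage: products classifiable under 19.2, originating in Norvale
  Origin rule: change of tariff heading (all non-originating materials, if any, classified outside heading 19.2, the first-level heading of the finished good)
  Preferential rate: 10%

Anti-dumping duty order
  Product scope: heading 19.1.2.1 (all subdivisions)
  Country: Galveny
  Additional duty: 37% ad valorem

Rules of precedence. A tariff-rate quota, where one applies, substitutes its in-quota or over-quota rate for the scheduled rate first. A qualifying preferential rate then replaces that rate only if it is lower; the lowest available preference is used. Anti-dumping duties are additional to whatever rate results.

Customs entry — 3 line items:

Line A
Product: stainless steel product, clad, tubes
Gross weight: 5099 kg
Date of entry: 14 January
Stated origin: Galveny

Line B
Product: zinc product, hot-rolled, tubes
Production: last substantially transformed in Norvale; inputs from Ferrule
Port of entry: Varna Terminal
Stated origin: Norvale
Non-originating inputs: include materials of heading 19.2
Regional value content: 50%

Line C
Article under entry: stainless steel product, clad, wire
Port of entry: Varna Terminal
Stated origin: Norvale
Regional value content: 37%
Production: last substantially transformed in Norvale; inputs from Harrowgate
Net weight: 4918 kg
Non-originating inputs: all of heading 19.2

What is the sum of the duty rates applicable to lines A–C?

65%

Line A: stainless steel → 19.1; tubes → 19.1.3; clad → 19.1.3.1. Scheduled 22%. No special measure applies. → 22%.
Line B: zinc → 19.2; tubes → 19.2.1; hot-rolled → 19.2.1.1. Scheduled 4%. Norvale agreement on 19.3.1: 19.2.1.1 not covered; Norvale agreement on 19.1.3.1: 19.2.1.1 not covered; Norvale agreement on 19.2: CTH not met; anti-dumping (Norvale, 19.2.1): +16%; total 4% + 16% = 20%. → 20%.
Line C: stainless steel → 19.1; wire → 19.1.2; clad → 19.1.2.3. Scheduled 23%. Norvale agreement on 19.3.1: 19.1.2.3 not covered; Norvale agreement on 19.1.3.1: 19.1.2.3 not covered; Norvale agreement on 19.2: 19.1.2.3 not covered. → 23%.
Sum: 22% + 20% + 23% = 65%.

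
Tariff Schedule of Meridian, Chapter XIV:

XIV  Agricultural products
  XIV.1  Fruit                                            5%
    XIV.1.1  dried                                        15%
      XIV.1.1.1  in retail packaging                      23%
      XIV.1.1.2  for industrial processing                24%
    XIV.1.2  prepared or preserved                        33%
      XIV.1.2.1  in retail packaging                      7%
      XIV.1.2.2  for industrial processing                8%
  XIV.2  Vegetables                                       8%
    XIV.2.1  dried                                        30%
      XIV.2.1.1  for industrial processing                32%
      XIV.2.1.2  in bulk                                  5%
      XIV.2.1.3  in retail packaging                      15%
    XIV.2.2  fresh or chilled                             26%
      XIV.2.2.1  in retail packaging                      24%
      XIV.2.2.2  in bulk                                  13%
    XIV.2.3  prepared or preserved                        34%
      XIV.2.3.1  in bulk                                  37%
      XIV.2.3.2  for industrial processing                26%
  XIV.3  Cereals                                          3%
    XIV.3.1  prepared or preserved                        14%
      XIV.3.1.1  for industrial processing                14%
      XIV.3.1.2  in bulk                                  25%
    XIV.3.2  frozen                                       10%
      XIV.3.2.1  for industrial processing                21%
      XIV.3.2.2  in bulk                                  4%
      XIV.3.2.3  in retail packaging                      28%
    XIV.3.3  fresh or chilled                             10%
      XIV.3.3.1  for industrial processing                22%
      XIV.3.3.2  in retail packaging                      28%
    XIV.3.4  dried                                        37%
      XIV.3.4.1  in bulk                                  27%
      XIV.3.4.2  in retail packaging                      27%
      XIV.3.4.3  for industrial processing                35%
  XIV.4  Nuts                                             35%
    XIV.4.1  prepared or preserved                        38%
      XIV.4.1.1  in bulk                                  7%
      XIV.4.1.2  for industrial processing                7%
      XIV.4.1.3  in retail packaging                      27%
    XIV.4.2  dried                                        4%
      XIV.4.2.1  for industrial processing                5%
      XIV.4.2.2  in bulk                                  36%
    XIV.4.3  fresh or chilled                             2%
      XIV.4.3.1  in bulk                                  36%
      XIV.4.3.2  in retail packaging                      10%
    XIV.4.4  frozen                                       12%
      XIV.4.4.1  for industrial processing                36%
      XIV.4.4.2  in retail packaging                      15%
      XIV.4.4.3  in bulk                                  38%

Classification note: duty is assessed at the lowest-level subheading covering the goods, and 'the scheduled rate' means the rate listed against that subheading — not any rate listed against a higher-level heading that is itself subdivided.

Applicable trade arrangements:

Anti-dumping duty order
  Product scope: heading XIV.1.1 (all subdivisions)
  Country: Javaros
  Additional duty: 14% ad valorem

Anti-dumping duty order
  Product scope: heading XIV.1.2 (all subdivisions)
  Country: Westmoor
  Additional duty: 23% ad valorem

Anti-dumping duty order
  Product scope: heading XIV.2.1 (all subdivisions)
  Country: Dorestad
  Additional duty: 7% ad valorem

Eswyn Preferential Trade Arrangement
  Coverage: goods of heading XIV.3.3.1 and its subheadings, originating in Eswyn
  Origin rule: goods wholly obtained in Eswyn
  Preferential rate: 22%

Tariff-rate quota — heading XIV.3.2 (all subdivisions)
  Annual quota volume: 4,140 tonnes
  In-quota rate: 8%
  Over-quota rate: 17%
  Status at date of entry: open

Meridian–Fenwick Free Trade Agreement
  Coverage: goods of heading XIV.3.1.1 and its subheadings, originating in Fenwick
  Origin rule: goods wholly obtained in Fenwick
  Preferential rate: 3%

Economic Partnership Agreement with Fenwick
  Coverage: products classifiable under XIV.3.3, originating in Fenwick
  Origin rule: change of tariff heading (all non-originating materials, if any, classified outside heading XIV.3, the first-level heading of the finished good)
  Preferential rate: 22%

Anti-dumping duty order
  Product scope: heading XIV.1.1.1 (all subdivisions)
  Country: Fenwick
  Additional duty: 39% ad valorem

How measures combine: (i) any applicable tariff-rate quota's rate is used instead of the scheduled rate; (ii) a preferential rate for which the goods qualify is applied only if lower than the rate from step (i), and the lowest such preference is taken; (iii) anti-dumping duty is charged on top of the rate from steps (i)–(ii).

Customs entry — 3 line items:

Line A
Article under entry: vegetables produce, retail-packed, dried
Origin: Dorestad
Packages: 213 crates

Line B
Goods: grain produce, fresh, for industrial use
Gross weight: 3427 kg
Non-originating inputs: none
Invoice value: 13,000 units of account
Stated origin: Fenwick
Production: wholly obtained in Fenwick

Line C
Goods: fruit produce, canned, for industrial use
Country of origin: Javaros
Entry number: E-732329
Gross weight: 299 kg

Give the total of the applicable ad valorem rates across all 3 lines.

Line A: vegetables → XIV.2; dried → XIV.2.1; retail-packed → XIV.2.1.3. Scheduled 15%. anti-dumping (Dorestad, XIV.2.1): +7%; total 15% + 7% = 22%. → 22%.
Line B: grain → XIV.3; fresh → XIV.3.3; for industrial use → XIV.3.3.1. Scheduled 22%. Fenwick agreement on XIV.3.1.1: XIV.3.3.1 not covered; Fenwick agreement on XIV.3.3: CTH met → 22% available; preference 22% not lower than 22% → no reduction. → 22%.
Line C: fruit → XIV.1; canned → XIV.1.2; for industrial use → XIV.1.2.2. Scheduled 8%. No special measure applies. → 8%.
Sum: 22% + 22% + 8% = 52%.

52%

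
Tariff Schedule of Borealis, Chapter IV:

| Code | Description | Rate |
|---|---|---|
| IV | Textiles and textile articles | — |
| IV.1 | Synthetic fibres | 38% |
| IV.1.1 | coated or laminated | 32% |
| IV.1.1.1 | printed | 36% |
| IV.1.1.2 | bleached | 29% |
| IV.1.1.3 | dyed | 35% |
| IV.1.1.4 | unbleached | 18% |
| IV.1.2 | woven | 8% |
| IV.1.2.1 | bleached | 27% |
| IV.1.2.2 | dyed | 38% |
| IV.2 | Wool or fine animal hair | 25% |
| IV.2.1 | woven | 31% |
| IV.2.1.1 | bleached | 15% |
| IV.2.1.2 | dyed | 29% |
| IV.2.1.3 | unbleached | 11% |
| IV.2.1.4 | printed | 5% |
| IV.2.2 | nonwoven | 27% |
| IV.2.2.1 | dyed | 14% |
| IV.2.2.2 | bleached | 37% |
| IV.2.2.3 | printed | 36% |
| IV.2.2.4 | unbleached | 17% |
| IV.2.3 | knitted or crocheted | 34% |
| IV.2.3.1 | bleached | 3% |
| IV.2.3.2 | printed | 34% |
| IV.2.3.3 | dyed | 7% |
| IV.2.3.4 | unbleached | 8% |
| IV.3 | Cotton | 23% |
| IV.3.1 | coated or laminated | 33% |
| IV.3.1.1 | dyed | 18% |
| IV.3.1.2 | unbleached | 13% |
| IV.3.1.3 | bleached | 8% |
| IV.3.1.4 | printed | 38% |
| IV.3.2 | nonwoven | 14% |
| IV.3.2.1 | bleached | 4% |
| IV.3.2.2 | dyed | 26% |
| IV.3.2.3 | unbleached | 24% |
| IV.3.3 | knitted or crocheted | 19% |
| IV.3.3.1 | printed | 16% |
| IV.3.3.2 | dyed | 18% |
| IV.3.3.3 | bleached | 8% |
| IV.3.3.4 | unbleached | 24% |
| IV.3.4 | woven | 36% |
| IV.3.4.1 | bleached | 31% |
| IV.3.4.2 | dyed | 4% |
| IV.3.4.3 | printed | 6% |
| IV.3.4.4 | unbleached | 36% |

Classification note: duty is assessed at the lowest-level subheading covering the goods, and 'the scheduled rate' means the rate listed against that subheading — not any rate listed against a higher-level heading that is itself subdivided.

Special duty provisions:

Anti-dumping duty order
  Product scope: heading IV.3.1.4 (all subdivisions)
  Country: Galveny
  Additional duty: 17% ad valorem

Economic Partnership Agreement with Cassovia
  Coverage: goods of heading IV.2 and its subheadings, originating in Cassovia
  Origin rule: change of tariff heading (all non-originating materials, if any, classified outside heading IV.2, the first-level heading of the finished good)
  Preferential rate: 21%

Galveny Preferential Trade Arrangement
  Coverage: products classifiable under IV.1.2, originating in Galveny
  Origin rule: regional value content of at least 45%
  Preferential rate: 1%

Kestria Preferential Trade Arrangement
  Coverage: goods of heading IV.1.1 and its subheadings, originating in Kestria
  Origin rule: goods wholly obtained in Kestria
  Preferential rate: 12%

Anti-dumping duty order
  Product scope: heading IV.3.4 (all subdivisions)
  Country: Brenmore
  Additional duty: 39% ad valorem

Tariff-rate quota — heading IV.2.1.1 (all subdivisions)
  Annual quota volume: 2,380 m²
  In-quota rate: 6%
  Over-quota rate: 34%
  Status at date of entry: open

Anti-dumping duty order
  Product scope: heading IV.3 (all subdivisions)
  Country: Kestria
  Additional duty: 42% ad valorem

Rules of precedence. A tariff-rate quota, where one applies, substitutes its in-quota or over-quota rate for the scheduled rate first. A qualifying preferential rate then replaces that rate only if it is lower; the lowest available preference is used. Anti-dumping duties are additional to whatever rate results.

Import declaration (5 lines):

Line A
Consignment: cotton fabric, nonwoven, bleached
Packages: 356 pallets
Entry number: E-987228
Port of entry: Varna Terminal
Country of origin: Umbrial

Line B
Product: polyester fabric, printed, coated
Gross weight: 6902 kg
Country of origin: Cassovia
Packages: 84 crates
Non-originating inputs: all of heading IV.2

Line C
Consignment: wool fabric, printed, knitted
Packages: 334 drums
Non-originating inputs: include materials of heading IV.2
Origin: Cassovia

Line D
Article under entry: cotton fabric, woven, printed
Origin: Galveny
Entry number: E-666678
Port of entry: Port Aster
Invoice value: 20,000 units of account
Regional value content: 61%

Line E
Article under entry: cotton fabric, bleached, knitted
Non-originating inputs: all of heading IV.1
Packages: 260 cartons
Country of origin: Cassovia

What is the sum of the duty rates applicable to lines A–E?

88%

Line A: cotton → IV.3; nonwoven → IV.3.2; bleached → IV.3.2.1. Scheduled 4%. No special measure applies. → 4%.
Line B: polyester → IV.1; coated → IV.1.1; printed → IV.1.1.1. Scheduled 36%. Cassovia agreement on IV.2: IV.1.1.1 not covered. → 36%.
Line C: wool → IV.2; knitted → IV.2.3; printed → IV.2.3.2. Scheduled 34%. Cassovia agreement on IV.2: CTH not met. → 34%.
Line D: cotton → IV.3; woven → IV.3.4; printed → IV.3.4.3. Scheduled 6%. Galveny agreement on IV.1.2: IV.3.4.3 not covered. → 6%.
Line E: cotton → IV.3; knitted → IV.3.3; bleached → IV.3.3.3. Scheduled 8%. Cassovia agreement on IV.2: IV.3.3.3 not covered. → 8%.
Sum: 4% + 36% + 34% + 6% + 8% = 88%.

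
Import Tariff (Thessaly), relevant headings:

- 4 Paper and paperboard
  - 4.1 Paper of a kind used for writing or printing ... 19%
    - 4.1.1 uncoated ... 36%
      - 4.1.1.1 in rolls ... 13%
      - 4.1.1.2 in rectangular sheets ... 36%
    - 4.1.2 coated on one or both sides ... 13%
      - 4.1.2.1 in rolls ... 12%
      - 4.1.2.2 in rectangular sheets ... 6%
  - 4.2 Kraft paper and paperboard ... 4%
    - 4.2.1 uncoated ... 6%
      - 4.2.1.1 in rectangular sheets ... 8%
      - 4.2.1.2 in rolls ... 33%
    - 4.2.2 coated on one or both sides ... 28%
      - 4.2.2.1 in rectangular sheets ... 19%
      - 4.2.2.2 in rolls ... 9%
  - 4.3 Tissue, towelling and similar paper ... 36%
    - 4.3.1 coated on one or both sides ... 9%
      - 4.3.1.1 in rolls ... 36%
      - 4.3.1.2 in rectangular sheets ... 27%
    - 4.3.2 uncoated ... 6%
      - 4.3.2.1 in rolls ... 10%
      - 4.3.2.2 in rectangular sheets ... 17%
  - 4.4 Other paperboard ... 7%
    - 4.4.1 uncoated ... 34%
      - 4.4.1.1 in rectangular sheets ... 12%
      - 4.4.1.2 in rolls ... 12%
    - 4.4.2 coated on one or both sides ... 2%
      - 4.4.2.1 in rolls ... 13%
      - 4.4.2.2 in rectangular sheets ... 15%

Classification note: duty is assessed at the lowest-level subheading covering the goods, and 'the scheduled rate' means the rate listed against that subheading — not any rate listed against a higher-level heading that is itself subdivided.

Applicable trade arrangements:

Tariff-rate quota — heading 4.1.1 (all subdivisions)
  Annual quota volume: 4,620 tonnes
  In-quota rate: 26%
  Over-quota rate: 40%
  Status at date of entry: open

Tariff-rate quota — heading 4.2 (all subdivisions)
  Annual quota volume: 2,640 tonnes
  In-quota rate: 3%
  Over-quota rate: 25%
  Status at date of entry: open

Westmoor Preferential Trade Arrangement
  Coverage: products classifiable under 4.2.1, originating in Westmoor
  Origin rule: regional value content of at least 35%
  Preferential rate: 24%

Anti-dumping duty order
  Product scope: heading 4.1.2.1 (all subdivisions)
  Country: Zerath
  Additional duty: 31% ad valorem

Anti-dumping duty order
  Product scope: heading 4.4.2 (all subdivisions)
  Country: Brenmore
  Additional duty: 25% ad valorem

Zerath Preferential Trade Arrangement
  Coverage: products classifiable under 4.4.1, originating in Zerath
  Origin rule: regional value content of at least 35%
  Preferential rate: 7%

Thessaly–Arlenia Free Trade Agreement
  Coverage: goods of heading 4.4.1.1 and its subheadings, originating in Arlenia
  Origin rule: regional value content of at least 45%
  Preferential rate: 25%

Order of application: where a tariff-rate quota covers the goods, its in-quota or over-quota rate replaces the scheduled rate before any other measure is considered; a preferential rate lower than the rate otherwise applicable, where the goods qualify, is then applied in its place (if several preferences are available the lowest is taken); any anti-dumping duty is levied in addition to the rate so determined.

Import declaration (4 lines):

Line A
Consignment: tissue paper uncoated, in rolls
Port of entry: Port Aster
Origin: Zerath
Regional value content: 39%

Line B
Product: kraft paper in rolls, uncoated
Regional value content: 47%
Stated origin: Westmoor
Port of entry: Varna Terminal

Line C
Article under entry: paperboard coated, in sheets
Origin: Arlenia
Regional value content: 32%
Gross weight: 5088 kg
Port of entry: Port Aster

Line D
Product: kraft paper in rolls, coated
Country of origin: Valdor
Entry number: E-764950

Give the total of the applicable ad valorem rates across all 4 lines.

Line A: tissue paper → 4.3; uncoated → 4.3.2; in rolls → 4.3.2.1. Scheduled 10%. Zerath agreement on 4.4.1: 4.3.2.1 not covered. → 10%.
Line B: kraft paper → 4.2; uncoated → 4.2.1; in rolls → 4.2.1.2. Scheduled 33%. quota on 4.2 open → in-quota 3%; Westmoor agreement on 4.2.1: RVC ≥ 35% → 24% available; preference 24% not lower than 3% → no reduction. → 3%.
Line C: paperboard → 4.4; coated → 4.4.2; in sheets → 4.4.2.2. Scheduled 15%. Arlenia agreement on 4.4.1.1: 4.4.2.2 not covered. → 15%.
Line D: kraft paper → 4.2; coated → 4.2.2; in rolls → 4.2.2.2. Scheduled 9%. quota on 4.2 open → in-quota 3%. → 3%.
Sum: 10% + 3% + 15% + 3% = 31%.

31%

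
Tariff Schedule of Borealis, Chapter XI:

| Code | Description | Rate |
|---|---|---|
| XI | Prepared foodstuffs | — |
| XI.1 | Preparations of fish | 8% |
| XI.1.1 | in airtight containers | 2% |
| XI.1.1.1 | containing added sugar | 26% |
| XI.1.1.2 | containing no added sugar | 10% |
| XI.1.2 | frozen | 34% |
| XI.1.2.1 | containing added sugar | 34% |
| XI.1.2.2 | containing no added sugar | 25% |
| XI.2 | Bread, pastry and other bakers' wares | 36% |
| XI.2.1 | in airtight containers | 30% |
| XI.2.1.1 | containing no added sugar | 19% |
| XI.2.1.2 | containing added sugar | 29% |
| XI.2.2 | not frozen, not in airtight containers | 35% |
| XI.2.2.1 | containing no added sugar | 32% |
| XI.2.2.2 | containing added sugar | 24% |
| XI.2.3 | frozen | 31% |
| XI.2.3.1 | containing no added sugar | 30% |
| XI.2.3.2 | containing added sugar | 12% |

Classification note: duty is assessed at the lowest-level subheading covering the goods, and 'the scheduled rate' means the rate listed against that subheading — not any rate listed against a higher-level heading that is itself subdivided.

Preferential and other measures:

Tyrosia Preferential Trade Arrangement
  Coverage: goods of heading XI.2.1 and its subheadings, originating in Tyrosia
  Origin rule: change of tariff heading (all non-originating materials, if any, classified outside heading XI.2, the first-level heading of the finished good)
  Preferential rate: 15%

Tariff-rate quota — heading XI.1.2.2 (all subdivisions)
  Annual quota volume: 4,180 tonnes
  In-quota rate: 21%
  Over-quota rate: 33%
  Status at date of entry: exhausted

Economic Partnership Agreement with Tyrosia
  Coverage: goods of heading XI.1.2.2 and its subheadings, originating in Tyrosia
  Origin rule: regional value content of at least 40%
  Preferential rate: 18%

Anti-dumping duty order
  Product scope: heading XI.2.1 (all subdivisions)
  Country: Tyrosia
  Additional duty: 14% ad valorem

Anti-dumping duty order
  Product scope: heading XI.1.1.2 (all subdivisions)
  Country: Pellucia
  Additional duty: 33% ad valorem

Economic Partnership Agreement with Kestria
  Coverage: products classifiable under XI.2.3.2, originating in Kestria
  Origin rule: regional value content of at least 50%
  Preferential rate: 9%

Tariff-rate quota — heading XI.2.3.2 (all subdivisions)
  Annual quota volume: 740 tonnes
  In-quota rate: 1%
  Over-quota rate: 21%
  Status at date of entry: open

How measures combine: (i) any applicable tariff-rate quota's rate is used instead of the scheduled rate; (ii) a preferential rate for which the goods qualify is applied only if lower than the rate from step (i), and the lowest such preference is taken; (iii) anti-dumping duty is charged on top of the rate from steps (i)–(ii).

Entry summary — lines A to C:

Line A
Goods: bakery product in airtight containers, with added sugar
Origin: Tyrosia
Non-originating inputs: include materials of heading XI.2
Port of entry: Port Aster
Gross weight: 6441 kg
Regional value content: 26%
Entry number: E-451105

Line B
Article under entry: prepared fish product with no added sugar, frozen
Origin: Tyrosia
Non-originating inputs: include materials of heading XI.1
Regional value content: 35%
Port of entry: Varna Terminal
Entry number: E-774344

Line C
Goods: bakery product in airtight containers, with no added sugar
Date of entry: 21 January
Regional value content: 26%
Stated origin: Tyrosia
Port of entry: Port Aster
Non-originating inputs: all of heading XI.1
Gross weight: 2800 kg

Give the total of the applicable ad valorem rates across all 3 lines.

Line A: bakery product → XI.2; in airtight containers → XI.2.1; with added sugar → XI.2.1.2. Scheduled 29%. Tyrosia agreement on XI.2.1: CTH not met; Tyrosia agreement on XI.1.2.2: XI.2.1.2 not covered; anti-dumping (Tyrosia, XI.2.1): +14%; total 29% + 14% = 43%. → 43%.
Line B: prepared fish product → XI.1; frozen → XI.1.2; with no added sugar → XI.1.2.2. Scheduled 25%. quota on XI.1.2.2 exhausted → over-quota 33%; Tyrosia agreement on XI.2.1: XI.1.2.2 not covered; Tyrosia agreement on XI.1.2.2: RVC < 40%. → 33%.
Line C: bakery product → XI.2; in airtight containers → XI.2.1; with no added sugar → XI.2.1.1. Scheduled 19%. Tyrosia agreement on XI.2.1: CTH met → 15% available; Tyrosia agreement on XI.1.2.2: XI.2.1.1 not covered; preferential 15%; anti-dumping (Tyrosia, XI.2.1): +14%; total 15% + 14% = 29%. → 29%.
Sum: 43% + 33% + 29% = 105%.

105%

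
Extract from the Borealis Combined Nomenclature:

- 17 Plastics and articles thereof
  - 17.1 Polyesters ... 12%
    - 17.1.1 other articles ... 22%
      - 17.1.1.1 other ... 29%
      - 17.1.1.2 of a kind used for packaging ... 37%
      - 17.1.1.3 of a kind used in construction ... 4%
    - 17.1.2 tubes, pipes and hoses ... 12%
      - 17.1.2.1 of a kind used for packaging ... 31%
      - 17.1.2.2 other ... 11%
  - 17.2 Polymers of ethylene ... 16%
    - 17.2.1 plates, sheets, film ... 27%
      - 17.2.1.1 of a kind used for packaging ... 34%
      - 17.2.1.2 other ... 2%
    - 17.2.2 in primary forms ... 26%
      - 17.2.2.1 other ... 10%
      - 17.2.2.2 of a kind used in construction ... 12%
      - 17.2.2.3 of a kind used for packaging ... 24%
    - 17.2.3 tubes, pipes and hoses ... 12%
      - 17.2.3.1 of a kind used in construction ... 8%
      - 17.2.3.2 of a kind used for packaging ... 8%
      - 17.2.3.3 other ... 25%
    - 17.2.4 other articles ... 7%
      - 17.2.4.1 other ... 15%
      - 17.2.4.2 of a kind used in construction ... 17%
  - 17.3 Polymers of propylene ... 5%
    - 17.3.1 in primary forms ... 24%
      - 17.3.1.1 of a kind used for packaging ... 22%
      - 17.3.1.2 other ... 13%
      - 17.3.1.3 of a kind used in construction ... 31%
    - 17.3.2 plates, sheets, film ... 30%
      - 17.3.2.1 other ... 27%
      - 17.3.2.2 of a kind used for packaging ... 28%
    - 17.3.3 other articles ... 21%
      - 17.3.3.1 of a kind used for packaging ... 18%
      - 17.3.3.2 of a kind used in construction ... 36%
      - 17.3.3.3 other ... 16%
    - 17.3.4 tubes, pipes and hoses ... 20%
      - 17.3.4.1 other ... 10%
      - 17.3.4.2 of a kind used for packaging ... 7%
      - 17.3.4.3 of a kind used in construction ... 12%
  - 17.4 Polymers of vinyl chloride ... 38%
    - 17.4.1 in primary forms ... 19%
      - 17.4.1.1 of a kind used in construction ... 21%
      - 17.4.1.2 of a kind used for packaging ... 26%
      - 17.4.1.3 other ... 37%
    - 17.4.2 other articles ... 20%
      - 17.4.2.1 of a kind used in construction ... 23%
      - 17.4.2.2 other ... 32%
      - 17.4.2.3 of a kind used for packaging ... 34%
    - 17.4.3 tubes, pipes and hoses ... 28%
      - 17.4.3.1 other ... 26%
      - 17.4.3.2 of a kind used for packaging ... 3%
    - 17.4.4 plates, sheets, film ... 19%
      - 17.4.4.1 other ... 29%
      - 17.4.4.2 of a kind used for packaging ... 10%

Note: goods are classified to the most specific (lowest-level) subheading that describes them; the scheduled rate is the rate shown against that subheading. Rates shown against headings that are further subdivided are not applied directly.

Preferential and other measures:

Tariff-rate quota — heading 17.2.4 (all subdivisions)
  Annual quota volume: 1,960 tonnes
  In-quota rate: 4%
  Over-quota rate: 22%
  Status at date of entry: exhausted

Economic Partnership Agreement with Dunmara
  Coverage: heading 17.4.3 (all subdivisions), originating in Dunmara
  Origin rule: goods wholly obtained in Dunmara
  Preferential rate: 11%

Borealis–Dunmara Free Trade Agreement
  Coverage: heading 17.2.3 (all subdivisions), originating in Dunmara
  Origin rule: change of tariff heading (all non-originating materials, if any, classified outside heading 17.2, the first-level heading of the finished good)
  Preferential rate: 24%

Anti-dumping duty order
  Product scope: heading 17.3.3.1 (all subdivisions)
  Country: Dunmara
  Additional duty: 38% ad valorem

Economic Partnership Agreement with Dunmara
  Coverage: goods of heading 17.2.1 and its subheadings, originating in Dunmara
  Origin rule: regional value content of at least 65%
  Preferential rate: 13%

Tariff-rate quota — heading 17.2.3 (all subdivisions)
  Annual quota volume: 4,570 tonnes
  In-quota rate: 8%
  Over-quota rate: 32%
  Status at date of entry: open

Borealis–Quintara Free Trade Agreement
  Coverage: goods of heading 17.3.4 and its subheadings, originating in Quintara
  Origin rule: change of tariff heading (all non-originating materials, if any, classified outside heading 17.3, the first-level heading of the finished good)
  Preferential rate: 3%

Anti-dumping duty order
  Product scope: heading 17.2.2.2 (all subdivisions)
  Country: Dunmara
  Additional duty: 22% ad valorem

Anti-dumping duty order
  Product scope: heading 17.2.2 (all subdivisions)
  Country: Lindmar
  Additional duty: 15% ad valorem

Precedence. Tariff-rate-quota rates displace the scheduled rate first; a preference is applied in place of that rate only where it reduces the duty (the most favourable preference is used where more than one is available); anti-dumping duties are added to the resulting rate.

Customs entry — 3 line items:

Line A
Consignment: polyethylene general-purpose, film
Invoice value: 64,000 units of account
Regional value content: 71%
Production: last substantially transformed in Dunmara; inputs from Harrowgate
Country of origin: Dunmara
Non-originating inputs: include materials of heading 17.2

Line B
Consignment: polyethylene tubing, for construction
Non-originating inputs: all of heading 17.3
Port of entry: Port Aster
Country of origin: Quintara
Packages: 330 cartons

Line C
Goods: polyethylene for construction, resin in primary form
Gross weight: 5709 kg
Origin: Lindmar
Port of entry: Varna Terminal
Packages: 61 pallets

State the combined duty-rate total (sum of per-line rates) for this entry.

Line A: polyethylene → 17.2; film → 17.2.1; general-purpose → 17.2.1.2. Scheduled 2%. Dunmara agreement on 17.4.3: 17.2.1.2 not covered; Dunmara agreement on 17.2.3: 17.2.1.2 not covered; Dunmara agreement on 17.2.1: RVC ≥ 65% → 13% available; preference 13% not lower than 2% → no reduction. → 2%.
Line B: polyethylene → 17.2; tubing → 17.2.3; for construction → 17.2.3.1. Scheduled 8%. quota on 17.2.3 open → in-quota 8%; Quintara agreement on 17.3.4: 17.2.3.1 not covered. → 8%.
Line C: polyethylene → 17.2; resin in primary form → 17.2.2; for construction → 17.2.2.2. Scheduled 12%. anti-dumping (Lindmar, 17.2.2): +15%; total 12% + 15% = 27%. → 27%.
Sum: 2% + 8% + 27% = 37%.

37%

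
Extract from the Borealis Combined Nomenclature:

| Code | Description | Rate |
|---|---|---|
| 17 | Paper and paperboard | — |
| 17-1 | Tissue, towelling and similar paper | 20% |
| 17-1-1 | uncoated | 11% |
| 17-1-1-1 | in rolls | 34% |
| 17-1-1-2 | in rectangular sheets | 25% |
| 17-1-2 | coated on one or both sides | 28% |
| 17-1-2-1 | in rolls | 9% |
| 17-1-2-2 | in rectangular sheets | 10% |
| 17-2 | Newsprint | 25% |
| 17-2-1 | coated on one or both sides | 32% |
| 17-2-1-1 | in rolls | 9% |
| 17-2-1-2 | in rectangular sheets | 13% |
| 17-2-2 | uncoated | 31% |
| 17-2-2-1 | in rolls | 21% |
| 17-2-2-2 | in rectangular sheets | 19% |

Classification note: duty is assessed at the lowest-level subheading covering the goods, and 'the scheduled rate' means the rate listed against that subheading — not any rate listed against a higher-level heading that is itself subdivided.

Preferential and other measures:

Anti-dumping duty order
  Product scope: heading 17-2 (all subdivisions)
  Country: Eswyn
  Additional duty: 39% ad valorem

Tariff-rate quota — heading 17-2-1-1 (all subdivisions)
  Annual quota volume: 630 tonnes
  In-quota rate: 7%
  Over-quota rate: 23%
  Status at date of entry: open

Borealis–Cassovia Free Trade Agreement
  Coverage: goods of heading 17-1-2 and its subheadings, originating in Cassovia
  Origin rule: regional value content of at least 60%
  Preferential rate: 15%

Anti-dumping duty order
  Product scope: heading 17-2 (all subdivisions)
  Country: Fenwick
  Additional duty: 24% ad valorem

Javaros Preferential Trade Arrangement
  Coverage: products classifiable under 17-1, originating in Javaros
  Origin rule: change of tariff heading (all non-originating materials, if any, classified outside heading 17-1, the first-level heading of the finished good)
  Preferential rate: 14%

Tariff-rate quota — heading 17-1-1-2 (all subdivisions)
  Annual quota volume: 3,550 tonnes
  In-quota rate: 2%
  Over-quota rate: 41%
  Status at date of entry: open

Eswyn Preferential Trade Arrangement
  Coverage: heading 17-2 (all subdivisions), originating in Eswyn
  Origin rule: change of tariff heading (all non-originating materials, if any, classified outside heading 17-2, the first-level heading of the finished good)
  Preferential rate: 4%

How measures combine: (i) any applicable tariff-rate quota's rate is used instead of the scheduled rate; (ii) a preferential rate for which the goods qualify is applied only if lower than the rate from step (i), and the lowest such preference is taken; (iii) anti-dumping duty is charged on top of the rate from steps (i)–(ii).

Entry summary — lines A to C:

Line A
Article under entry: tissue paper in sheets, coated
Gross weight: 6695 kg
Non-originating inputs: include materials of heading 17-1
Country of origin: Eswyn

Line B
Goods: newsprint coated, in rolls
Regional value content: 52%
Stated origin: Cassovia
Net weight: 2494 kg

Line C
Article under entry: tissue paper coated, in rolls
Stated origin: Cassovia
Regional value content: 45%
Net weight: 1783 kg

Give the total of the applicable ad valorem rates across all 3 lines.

26%

Line A: tissue paper → 17-1; coated → 17-1-2; in sheets → 17-1-2-2. Scheduled 10%. Eswyn agreement on 17-2: 17-1-2-2 not covered. → 10%.
Line B: newsprint → 17-2; coated → 17-2-1; in rolls → 17-2-1-1. Scheduled 9%. quota on 17-2-1-1 open → in-quota 7%; Cassovia agreement on 17-1-2: 17-2-1-1 not covered. → 7%.
Line C: tissue paper → 17-1; coated → 17-1-2; in rolls → 17-1-2-1. Scheduled 9%. Cassovia agreement on 17-1-2: RVC < 60%. → 9%.
Sum: 10% + 7% + 9% = 26%.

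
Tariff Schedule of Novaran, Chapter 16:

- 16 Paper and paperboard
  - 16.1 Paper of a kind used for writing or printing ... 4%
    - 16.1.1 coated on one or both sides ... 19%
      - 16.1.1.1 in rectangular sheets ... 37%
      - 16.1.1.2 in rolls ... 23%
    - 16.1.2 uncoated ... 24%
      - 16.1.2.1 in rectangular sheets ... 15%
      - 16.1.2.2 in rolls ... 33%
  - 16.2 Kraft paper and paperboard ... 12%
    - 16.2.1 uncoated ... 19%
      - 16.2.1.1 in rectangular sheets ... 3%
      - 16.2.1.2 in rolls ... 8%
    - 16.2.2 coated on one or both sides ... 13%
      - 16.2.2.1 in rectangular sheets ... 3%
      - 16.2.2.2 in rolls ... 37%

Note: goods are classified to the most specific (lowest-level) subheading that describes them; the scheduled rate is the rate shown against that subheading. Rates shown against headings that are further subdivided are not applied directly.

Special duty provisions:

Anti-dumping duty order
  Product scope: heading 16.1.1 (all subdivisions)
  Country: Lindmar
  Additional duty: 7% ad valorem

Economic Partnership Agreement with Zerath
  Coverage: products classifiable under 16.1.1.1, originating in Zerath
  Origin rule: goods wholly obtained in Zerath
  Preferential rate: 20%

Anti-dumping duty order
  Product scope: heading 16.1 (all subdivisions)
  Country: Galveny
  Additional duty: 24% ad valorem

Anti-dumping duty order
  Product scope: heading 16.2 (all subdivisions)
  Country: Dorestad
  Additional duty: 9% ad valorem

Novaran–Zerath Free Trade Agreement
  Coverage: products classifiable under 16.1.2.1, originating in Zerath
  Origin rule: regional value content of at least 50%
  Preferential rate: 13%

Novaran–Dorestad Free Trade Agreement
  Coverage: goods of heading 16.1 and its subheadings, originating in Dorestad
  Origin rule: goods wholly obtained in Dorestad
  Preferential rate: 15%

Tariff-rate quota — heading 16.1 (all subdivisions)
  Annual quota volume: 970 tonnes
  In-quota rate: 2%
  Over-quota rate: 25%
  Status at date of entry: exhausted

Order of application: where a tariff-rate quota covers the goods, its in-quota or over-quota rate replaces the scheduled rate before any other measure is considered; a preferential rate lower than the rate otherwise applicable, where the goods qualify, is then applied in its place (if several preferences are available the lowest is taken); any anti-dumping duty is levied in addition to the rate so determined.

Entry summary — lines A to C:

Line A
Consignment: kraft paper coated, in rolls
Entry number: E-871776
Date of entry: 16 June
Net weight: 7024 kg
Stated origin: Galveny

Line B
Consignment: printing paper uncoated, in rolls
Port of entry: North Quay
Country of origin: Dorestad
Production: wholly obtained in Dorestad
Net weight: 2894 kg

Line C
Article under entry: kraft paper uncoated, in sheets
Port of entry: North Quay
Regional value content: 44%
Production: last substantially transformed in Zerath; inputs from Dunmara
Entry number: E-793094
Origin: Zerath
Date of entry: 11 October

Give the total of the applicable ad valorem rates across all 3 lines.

55%

Line A: kraft paper → 16.2; coated → 16.2.2; in rolls → 16.2.2.2. Scheduled 37%. No special measure applies. → 37%.
Line B: printing paper → 16.1; uncoated → 16.1.2; in rolls → 16.1.2.2. Scheduled 33%. quota on 16.1 exhausted → over-quota 25%; Dorestad agreement on 16.1: wholly obtained → 15% available; preferential 15%. → 15%.
Line C: kraft paper → 16.2; uncoated → 16.2.1; in sheets → 16.2.1.1. Scheduled 3%. Zerath agreement on 16.1.1.1: 16.2.1.1 not covered; Zerath agreement on 16.1.2.1: 16.2.1.1 not covered. → 3%.
Sum: 37% + 15% + 3% = 55%.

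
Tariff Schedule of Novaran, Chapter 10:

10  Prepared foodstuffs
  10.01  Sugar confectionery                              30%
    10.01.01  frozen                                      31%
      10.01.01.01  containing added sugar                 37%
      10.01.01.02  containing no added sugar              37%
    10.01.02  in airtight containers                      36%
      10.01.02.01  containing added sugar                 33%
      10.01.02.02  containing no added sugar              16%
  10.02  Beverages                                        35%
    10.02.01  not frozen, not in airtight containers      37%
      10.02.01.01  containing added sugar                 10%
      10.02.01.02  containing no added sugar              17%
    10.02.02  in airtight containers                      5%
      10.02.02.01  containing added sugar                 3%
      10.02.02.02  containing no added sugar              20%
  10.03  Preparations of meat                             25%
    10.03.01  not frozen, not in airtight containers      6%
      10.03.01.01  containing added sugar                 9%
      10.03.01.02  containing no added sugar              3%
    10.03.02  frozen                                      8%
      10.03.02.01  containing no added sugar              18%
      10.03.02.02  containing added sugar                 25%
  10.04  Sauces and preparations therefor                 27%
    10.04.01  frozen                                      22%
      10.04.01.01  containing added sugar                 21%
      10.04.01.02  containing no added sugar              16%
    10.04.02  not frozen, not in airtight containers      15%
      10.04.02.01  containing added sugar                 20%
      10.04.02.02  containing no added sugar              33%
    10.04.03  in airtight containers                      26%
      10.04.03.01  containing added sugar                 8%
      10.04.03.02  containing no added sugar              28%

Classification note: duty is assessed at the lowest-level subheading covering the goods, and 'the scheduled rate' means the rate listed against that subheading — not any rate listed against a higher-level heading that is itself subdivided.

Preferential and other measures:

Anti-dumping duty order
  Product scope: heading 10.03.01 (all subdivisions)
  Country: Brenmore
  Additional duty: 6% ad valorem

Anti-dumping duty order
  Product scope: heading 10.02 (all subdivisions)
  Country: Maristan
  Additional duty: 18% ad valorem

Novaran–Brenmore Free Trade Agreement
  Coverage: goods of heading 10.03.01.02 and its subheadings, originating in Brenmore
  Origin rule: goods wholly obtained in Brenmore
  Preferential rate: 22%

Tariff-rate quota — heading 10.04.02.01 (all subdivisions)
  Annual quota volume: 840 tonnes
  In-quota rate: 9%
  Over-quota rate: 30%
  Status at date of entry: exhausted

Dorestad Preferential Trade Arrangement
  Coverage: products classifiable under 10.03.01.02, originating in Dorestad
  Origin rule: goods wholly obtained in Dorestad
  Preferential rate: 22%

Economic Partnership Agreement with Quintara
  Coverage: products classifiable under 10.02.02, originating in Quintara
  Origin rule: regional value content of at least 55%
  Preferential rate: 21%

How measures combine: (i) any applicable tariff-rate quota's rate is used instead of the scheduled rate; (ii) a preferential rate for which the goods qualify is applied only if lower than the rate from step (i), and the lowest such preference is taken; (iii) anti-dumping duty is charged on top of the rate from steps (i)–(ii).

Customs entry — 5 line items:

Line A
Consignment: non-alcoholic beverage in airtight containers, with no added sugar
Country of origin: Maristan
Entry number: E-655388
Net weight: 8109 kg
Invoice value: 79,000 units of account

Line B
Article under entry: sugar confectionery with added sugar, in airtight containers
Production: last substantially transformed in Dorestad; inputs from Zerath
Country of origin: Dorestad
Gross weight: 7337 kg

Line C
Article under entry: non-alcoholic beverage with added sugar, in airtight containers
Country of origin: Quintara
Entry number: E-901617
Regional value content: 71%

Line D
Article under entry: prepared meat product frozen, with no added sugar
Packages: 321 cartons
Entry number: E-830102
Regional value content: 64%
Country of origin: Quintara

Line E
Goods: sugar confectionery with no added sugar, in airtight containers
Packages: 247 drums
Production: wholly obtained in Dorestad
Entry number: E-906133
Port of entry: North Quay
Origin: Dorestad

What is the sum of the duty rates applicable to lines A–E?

Line A: non-alcoholic beverage → 10.02; in airtight containers → 10.02.02; with no added sugar → 10.02.02.02. Scheduled 20%. anti-dumping (Maristan, 10.02): +18%; total 20% + 18% = 38%. → 38%.
Line B: sugar confectionery → 10.01; in airtight containers → 10.01.02; with added sugar → 10.01.02.01. Scheduled 33%. Dorestad agreement on 10.03.01.02: 10.01.02.01 not covered. → 33%.
Line C: non-alcoholic beverage → 10.02; in airtight containers → 10.02.02; with added sugar → 10.02.02.01. Scheduled 3%. Quintara agreement on 10.02.02: RVC ≥ 55% → 21% available; preference 21% not lower than 3% → no reduction. → 3%.
Line D: prepared meat product → 10.03; frozen → 10.03.02; with no added sugar → 10.03.02.01. Scheduled 18%. Quintara agreement on 10.02.02: 10.03.02.01 not covered. → 18%.
Line E: sugar confectionery → 10.01; in airtight containers → 10.01.02; with no added sugar → 10.01.02.02. Scheduled 16%. Dorestad agreement on 10.03.01.02: 10.01.02.02 not covered. → 16%.
Sum: 38% + 33% + 3% + 18% + 16% = 108%.

108%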